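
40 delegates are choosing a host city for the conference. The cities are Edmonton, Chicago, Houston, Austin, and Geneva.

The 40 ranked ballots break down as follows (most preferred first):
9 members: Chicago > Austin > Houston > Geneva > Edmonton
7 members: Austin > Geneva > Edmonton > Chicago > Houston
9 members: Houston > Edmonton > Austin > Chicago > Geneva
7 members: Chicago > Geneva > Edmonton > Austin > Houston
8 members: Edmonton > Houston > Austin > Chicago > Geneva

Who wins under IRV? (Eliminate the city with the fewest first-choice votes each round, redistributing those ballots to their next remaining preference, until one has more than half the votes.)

Round 1: Edmonton 8, Chicago 16, Houston 9, Austin 7, Geneva 0. Geneva eliminated.
Round 2: Edmonton 8, Chicago 16, Houston 9, Austin 7. Austin eliminated.
Round 3: Edmonton 15, Chicago 16, Houston 9. Houston eliminated.
Round 4: Edmonton 24, Chicago 16. Edmonton has a majority (≥21).

Edmonton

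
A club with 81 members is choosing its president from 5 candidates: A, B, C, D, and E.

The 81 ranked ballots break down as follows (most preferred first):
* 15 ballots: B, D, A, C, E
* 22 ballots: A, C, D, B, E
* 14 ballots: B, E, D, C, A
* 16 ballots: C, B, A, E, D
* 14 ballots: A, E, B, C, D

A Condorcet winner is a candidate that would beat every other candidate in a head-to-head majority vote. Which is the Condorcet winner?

B vs A: 45–36
B vs C: 43–38
B vs D: 59–22
B vs E: 67–14
B beats every other candidate.

B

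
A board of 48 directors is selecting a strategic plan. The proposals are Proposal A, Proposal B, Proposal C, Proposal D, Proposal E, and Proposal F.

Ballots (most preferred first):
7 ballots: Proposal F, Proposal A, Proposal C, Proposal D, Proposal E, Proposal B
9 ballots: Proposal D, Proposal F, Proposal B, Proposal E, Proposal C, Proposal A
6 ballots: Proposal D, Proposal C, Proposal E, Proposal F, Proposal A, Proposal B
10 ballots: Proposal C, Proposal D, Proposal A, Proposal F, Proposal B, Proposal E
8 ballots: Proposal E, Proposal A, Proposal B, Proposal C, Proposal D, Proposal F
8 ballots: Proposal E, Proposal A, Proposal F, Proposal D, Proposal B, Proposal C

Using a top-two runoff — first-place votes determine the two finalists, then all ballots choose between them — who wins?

Round 1 first-place votes: Proposal A 0, Proposal B 0, Proposal C 10, Proposal D 15, Proposal E 16, Proposal F 7. Proposal E and Proposal D advance.
Runoff: Proposal E is ranked above Proposal D on 16 ballots, Proposal D above Proposal E on 32.

Proposal D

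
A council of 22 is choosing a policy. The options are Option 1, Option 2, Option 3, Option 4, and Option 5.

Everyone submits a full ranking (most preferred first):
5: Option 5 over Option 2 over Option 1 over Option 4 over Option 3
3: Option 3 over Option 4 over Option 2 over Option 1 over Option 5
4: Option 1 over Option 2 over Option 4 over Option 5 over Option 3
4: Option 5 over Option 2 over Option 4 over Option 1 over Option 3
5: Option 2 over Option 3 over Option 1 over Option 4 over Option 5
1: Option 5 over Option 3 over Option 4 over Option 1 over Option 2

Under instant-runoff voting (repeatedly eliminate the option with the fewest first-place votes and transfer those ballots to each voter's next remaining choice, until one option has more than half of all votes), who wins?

Option 2

Round 1: Option 1 4, Option 2 5, Option 3 3, Option 4 0, Option 5 10. Option 4 eliminated.
Round 2: Option 1 4, Option 2 5, Option 3 3, Option 5 10. Option 3 eliminated.
Round 3: Option 1 4, Option 2 8, Option 5 10. Option 1 eliminated.
Round 4: Option 2 12, Option 5 10. Option 2 has a majority (≥12).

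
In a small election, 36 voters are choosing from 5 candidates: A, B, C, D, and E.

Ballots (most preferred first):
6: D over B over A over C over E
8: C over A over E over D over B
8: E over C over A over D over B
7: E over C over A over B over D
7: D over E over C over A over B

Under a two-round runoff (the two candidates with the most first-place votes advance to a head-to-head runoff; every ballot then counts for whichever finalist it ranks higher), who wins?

Round 1 first-place votes: A 0, B 0, C 8, D 13, E 15. E and D advance.
Runoff: E is ranked above D on 23 ballots, D above E on 13.

E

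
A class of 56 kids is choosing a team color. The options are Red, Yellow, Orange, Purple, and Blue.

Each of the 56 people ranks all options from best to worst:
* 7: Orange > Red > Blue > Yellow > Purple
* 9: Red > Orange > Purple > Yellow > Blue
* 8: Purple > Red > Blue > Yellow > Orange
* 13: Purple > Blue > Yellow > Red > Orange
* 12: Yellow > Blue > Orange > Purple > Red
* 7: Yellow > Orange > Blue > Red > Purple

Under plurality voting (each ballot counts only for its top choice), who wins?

First-place votes: Red 9, Yellow 19, Orange 7, Purple 21, Blue 0.

Purple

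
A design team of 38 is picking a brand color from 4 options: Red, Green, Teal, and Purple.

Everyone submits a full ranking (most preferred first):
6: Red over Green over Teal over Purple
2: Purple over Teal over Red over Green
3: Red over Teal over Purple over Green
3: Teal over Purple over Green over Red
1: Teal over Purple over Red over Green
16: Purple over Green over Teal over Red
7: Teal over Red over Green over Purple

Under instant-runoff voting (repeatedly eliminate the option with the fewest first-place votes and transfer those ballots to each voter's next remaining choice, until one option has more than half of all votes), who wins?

Teal

Round 1: Red 9, Green 0, Teal 11, Purple 18. Green eliminated.
Round 2: Red 9, Teal 11, Purple 18. Red eliminated.
Round 3: Teal 20, Purple 18. Teal has a majority (≥20).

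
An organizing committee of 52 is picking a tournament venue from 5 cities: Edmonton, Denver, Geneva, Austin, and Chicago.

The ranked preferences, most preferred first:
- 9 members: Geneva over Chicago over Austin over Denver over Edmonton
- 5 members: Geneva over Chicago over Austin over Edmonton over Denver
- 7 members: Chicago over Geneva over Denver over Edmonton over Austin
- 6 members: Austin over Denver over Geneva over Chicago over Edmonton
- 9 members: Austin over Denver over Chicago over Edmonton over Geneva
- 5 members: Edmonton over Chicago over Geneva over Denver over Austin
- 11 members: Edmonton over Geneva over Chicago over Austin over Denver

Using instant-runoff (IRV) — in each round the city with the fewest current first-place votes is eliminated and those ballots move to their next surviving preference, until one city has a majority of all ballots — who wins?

Round 1: Edmonton 16, Denver 0, Geneva 14, Austin 15, Chicago 7. Denver eliminated.
Round 2: Edmonton 16, Geneva 14, Austin 15, Chicago 7. Chicago eliminated.
Round 3: Edmonton 16, Geneva 21, Austin 15. Austin eliminated.
Round 4: Edmonton 25, Geneva 27. Geneva has a majority (≥27).

Geneva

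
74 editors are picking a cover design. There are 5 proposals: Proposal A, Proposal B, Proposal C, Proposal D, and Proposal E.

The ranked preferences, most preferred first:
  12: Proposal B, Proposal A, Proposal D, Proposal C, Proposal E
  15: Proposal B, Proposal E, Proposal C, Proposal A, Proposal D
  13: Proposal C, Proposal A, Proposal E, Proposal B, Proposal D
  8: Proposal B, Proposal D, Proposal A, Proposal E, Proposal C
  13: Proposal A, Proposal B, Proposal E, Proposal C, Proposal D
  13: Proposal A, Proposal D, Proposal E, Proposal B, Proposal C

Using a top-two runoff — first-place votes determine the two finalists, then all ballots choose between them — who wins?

Round 1 first-place votes: Proposal A 26, Proposal B 35, Proposal C 13, Proposal D 0, Proposal E 0. Proposal B and Proposal A advance.
Runoff: Proposal B is ranked above Proposal A on 35 ballots, Proposal A above Proposal B on 39.

Proposal A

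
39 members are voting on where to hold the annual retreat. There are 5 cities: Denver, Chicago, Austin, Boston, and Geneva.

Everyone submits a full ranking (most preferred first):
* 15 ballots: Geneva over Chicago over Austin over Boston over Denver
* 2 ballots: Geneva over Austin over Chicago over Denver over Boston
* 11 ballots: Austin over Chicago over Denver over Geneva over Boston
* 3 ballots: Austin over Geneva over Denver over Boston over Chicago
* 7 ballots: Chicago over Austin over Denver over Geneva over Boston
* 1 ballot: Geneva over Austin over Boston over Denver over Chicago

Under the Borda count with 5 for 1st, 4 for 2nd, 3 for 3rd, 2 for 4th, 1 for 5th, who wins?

Austin

Denver: 15×1 + 2×2 + 11×3 + 3×3 + 7×3 + 1×2 = 84
Chicago: 15×4 + 2×3 + 11×4 + 3×1 + 7×5 + 1×1 = 149
Austin: 15×3 + 2×4 + 11×5 + 3×5 + 7×4 + 1×4 = 155
Boston: 15×2 + 2×1 + 11×1 + 3×2 + 7×1 + 1×3 = 59
Geneva: 15×5 + 2×5 + 11×2 + 3×4 + 7×2 + 1×5 = 138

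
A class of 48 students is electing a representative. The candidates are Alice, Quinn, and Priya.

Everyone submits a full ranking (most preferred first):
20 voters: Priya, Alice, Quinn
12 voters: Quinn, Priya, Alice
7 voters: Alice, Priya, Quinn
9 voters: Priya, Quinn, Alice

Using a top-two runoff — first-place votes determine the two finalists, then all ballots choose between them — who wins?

Priya

Round 1 first-place votes: Alice 7, Quinn 12, Priya 29. Priya and Quinn advance.
Runoff: Priya is ranked above Quinn on 36 ballots, Quinn above Priya on 12.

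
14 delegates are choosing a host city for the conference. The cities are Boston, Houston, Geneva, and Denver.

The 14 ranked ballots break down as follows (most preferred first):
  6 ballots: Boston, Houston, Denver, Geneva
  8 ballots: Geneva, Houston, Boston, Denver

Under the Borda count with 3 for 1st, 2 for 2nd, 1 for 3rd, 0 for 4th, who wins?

Houston

Boston: 6×3 + 8×1 = 26
Houston: 6×2 + 8×2 = 28
Geneva: 6×0 + 8×3 = 24
Denver: 6×1 + 8×0 = 6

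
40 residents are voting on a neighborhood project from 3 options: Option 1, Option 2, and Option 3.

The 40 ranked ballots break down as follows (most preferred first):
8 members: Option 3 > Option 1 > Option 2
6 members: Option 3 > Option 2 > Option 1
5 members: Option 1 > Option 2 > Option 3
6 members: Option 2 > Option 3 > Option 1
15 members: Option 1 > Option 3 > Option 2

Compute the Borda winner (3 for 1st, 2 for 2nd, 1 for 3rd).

Option 1: 8×2 + 6×1 + 5×3 + 6×1 + 15×3 = 88
Option 2: 8×1 + 6×2 + 5×2 + 6×3 + 15×1 = 63
Option 3: 8×3 + 6×3 + 5×1 + 6×2 + 15×2 = 89

Option 3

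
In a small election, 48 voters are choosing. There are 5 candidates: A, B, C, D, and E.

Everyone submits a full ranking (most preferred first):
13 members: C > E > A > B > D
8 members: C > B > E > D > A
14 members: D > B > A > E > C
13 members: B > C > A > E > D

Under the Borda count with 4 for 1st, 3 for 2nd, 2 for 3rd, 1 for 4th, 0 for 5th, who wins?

A: 13×2 + 8×0 + 14×2 + 13×2 = 80
B: 13×1 + 8×3 + 14×3 + 13×4 = 131
C: 13×4 + 8×4 + 14×0 + 13×3 = 123
D: 13×0 + 8×1 + 14×4 + 13×0 = 64
E: 13×3 + 8×2 + 14×1 + 13×1 = 82

B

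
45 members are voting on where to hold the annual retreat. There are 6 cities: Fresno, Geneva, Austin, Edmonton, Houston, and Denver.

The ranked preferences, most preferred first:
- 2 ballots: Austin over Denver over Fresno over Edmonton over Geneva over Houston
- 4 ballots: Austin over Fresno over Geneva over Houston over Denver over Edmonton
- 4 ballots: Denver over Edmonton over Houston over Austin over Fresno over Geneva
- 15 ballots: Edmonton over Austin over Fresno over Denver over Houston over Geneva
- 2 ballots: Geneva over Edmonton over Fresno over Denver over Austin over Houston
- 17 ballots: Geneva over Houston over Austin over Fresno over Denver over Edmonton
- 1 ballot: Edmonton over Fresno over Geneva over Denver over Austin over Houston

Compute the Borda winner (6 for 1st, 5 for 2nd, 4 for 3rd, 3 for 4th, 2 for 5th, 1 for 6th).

Fresno: 2×4 + 4×5 + 4×2 + 15×4 + 2×4 + 17×3 + 1×5 = 160
Geneva: 2×2 + 4×4 + 4×1 + 15×1 + 2×6 + 17×6 + 1×4 = 157
Austin: 2×6 + 4×6 + 4×3 + 15×5 + 2×2 + 17×4 + 1×2 = 197
Edmonton: 2×3 + 4×1 + 4×5 + 15×6 + 2×5 + 17×1 + 1×6 = 153
Houston: 2×1 + 4×3 + 4×4 + 15×2 + 2×1 + 17×5 + 1×1 = 148
Denver: 2×5 + 4×2 + 4×6 + 15×3 + 2×3 + 17×2 + 1×3 = 130

Austin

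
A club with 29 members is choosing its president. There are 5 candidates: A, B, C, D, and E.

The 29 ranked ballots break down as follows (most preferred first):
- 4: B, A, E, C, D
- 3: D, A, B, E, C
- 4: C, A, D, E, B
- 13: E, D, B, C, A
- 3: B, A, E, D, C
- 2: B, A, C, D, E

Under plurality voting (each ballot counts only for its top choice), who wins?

E

First-place votes: A 0, B 9, C 4, D 3, E 13.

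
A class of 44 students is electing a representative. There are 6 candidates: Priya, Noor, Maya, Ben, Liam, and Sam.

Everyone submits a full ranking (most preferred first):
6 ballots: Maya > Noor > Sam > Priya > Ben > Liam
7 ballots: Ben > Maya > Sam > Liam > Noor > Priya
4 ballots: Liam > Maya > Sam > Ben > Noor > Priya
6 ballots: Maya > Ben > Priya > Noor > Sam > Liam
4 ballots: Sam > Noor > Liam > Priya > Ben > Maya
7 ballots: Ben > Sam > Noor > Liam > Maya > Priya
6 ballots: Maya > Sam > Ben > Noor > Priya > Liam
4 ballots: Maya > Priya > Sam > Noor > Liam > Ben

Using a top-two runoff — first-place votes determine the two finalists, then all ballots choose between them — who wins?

Maya

Round 1 first-place votes: Priya 0, Noor 0, Maya 22, Ben 14, Liam 4, Sam 4. Maya and Ben advance.
Runoff: Maya is ranked above Ben on 26 ballots, Ben above Maya on 18.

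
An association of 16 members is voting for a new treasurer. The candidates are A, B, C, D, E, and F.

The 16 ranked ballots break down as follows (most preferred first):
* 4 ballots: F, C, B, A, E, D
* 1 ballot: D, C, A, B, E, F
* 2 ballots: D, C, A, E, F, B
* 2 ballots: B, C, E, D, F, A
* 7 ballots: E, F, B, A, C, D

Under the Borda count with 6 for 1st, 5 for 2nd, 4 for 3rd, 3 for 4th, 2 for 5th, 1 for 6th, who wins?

A: 4×3 + 1×4 + 2×4 + 2×1 + 7×3 = 47
B: 4×4 + 1×3 + 2×1 + 2×6 + 7×4 = 61
C: 4×5 + 1×5 + 2×5 + 2×5 + 7×2 = 59
D: 4×1 + 1×6 + 2×6 + 2×3 + 7×1 = 35
E: 4×2 + 1×2 + 2×3 + 2×4 + 7×6 = 66
F: 4×6 + 1×1 + 2×2 + 2×2 + 7×5 = 68

F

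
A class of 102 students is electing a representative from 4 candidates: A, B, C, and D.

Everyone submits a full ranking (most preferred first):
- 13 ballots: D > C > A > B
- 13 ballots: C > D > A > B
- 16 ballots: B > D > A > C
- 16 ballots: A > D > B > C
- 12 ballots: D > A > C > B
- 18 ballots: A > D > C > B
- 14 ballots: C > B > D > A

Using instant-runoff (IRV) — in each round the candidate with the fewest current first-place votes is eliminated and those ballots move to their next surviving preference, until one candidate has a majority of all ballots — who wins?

Round 1: A 34, B 16, C 27, D 25. B eliminated.
Round 2: A 34, C 27, D 41. C eliminated.
Round 3: A 34, D 68. D has a majority (≥52).

D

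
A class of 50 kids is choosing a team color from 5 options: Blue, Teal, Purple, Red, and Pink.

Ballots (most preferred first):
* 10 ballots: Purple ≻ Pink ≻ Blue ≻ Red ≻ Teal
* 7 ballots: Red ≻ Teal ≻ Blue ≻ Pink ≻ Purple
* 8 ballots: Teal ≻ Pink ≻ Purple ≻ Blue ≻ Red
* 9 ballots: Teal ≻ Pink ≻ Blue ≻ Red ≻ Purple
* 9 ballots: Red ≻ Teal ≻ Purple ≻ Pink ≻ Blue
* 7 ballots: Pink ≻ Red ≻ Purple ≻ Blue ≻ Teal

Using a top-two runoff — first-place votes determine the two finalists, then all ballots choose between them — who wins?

Round 1 first-place votes: Blue 0, Teal 17, Purple 10, Red 16, Pink 7. Teal and Red advance.
Runoff: Teal is ranked above Red on 17 ballots, Red above Teal on 33.

Red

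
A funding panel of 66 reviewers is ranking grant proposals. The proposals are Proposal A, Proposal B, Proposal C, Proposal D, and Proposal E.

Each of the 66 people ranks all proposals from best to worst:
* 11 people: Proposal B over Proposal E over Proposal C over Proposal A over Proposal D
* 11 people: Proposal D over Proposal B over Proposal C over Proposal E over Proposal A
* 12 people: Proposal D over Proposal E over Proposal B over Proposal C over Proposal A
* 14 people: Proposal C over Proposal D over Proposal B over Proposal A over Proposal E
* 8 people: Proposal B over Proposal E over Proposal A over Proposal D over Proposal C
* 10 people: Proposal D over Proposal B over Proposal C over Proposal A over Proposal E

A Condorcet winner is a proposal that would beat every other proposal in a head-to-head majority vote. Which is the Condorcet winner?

Proposal D vs Proposal A: 47–19
Proposal D vs Proposal B: 47–19
Proposal D vs Proposal C: 41–25
Proposal D vs Proposal E: 47–19
Proposal D beats every other proposal.

Proposal D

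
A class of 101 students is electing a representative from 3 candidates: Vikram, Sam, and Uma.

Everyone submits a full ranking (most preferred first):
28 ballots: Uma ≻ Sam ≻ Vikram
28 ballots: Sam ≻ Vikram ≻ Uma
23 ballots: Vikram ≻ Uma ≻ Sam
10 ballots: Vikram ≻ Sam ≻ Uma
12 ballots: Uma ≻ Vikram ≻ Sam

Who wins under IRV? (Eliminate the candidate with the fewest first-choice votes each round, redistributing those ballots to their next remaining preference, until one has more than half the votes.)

Round 1: Vikram 33, Sam 28, Uma 40. Sam eliminated.
Round 2: Vikram 61, Uma 40. Vikram has a majority (≥51).

Vikram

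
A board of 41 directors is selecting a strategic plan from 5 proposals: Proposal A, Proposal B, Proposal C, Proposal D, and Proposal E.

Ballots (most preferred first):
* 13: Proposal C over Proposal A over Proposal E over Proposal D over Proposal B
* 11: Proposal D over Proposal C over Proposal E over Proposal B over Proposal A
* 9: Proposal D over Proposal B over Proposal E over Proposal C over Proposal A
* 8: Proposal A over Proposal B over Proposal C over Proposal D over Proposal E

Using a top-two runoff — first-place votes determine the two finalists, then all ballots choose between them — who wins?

Round 1 first-place votes: Proposal A 8, Proposal B 0, Proposal C 13, Proposal D 20, Proposal E 0. Proposal D and Proposal C advance.
Runoff: Proposal D is ranked above Proposal C on 20 ballots, Proposal C above Proposal D on 21.

Proposal C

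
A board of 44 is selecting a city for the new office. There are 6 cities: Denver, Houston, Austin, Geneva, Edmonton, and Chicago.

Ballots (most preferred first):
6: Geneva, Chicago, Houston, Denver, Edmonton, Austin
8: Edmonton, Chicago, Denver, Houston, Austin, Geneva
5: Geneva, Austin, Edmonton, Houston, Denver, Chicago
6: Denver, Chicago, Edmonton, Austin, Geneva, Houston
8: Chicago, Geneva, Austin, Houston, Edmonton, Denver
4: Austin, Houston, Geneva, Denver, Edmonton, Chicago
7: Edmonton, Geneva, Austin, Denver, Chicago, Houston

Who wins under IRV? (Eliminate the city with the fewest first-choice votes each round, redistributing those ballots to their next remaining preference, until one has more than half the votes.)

Round 1: Denver 6, Houston 0, Austin 4, Geneva 11, Edmonton 15, Chicago 8. Houston eliminated.
Round 2: Denver 6, Austin 4, Geneva 11, Edmonton 15, Chicago 8. Austin eliminated.
Round 3: Denver 6, Geneva 15, Edmonton 15, Chicago 8. Denver eliminated.
Round 4: Geneva 15, Edmonton 15, Chicago 14. Chicago eliminated.
Round 5: Geneva 23, Edmonton 21. Geneva has a majority (≥23).

Geneva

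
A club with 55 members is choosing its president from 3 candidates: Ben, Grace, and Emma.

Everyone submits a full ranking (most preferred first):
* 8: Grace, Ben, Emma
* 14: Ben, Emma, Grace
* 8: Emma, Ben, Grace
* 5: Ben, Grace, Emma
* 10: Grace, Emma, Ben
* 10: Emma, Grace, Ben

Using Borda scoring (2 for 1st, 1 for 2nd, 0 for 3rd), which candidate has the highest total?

Ben: 8×1 + 14×2 + 8×1 + 5×2 + 10×0 + 10×0 = 54
Grace: 8×2 + 14×0 + 8×0 + 5×1 + 10×2 + 10×1 = 51
Emma: 8×0 + 14×1 + 8×2 + 5×0 + 10×1 + 10×2 = 60

Emma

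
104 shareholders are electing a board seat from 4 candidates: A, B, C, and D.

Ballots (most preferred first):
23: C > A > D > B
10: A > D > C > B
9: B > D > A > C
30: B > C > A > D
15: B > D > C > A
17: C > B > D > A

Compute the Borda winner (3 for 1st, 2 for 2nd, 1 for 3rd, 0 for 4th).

C

A: 23×2 + 10×3 + 9×1 + 30×1 + 15×0 + 17×0 = 115
B: 23×0 + 10×0 + 9×3 + 30×3 + 15×3 + 17×2 = 196
C: 23×3 + 10×1 + 9×0 + 30×2 + 15×1 + 17×3 = 205
D: 23×1 + 10×2 + 9×2 + 30×0 + 15×2 + 17×1 = 108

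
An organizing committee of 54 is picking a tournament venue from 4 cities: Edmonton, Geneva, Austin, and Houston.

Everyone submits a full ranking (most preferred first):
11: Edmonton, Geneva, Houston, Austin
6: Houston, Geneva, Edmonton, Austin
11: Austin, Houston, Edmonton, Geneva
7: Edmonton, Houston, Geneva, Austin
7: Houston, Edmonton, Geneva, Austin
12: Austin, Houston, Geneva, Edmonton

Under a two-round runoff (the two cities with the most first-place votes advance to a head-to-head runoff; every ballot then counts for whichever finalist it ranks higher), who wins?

Round 1 first-place votes: Edmonton 18, Geneva 0, Austin 23, Houston 13. Austin and Edmonton advance.
Runoff: Austin is ranked above Edmonton on 23 ballots, Edmonton above Austin on 31.

Edmonton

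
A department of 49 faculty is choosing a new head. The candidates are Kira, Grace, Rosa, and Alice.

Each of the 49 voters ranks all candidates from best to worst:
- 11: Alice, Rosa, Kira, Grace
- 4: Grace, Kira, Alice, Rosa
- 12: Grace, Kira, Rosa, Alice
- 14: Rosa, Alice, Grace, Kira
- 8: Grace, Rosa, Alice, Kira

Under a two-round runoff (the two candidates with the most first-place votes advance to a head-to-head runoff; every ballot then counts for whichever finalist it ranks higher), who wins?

Rosa

Round 1 first-place votes: Kira 0, Grace 24, Rosa 14, Alice 11. Grace and Rosa advance.
Runoff: Grace is ranked above Rosa on 24 ballots, Rosa above Grace on 25.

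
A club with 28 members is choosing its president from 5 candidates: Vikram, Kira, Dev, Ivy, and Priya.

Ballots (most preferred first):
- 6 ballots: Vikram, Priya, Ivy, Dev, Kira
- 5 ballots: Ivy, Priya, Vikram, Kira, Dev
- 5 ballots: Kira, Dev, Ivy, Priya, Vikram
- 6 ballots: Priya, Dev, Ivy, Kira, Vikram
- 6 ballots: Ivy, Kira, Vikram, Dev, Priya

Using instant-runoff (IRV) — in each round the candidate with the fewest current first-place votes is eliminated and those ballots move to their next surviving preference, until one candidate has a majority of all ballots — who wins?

Round 1: Vikram 6, Kira 5, Dev 0, Ivy 11, Priya 6. Dev eliminated.
Round 2: Vikram 6, Kira 5, Ivy 11, Priya 6. Kira eliminated.
Round 3: Vikram 6, Ivy 16, Priya 6. Ivy has a majority (≥15).

Ivy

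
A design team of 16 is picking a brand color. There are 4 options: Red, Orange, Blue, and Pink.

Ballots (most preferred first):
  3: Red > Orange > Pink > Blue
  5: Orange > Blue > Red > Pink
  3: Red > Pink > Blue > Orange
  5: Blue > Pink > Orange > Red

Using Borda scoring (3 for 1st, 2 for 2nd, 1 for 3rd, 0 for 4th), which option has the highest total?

Blue

Red: 3×3 + 5×1 + 3×3 + 5×0 = 23
Orange: 3×2 + 5×3 + 3×0 + 5×1 = 26
Blue: 3×0 + 5×2 + 3×1 + 5×3 = 28
Pink: 3×1 + 5×0 + 3×2 + 5×2 = 19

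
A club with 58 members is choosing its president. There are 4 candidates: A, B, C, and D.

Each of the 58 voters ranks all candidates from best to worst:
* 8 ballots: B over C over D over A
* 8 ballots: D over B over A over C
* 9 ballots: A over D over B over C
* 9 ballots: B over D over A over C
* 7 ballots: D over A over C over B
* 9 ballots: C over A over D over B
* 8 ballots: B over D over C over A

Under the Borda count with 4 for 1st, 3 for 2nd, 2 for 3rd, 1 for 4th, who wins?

D

A: 8×1 + 8×2 + 9×4 + 9×2 + 7×3 + 9×3 + 8×1 = 134
B: 8×4 + 8×3 + 9×2 + 9×4 + 7×1 + 9×1 + 8×4 = 158
C: 8×3 + 8×1 + 9×1 + 9×1 + 7×2 + 9×4 + 8×2 = 116
D: 8×2 + 8×4 + 9×3 + 9×3 + 7×4 + 9×2 + 8×3 = 172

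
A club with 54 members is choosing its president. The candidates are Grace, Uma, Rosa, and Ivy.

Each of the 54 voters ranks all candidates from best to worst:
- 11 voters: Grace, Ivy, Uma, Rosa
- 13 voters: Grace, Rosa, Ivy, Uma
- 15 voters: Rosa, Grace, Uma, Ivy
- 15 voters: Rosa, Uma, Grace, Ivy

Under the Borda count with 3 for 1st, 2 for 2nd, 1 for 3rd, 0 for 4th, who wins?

Grace: 11×3 + 13×3 + 15×2 + 15×1 = 117
Uma: 11×1 + 13×0 + 15×1 + 15×2 = 56
Rosa: 11×0 + 13×2 + 15×3 + 15×3 = 116
Ivy: 11×2 + 13×1 + 15×0 + 15×0 = 35

Grace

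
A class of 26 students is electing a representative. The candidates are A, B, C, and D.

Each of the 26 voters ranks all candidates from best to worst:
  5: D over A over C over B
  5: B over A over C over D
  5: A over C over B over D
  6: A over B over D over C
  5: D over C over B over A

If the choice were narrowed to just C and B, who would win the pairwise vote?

C is ranked above B on 15 ballots; B above C on 11.

C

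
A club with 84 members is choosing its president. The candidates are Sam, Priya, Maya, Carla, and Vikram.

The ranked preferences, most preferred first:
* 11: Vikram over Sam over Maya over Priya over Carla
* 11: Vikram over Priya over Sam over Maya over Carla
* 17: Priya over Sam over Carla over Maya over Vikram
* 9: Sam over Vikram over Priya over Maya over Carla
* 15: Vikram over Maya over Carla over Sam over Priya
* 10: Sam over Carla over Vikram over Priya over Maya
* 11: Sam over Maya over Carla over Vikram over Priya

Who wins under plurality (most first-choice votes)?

First-place votes: Sam 30, Priya 17, Maya 0, Carla 0, Vikram 37.

Vikram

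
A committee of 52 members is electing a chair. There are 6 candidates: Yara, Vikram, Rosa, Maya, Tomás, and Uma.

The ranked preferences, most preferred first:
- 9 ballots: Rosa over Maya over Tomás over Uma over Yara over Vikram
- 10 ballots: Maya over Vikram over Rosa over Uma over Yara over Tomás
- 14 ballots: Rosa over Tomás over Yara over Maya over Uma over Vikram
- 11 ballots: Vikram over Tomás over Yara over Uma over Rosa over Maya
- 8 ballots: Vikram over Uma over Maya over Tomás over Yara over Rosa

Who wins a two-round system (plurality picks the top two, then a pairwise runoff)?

Round 1 first-place votes: Yara 0, Vikram 19, Rosa 23, Maya 10, Tomás 0, Uma 0. Rosa and Vikram advance.
Runoff: Rosa is ranked above Vikram on 23 ballots, Vikram above Rosa on 29.

Vikram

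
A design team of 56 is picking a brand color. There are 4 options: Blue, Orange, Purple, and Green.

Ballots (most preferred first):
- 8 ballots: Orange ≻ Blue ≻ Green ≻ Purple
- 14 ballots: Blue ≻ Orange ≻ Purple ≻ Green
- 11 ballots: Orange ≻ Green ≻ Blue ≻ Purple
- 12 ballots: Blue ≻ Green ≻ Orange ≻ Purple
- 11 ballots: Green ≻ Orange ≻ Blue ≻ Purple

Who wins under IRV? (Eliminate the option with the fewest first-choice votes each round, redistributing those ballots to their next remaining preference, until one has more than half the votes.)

Round 1: Blue 26, Orange 19, Purple 0, Green 11. Purple eliminated.
Round 2: Blue 26, Orange 19, Green 11. Green eliminated.
Round 3: Blue 26, Orange 30. Orange has a majority (≥29).

Orange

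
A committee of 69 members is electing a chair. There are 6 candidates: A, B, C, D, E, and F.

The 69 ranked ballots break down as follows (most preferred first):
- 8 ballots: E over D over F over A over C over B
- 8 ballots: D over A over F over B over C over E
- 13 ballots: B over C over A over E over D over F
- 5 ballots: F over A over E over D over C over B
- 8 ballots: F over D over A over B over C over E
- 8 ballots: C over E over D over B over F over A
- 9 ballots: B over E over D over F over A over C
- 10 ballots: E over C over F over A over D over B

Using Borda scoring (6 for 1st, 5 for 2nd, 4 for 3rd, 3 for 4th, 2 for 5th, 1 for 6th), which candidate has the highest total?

A: 8×3 + 8×5 + 13×4 + 5×5 + 8×4 + 8×1 + 9×2 + 10×3 = 229
B: 8×1 + 8×3 + 13×6 + 5×1 + 8×3 + 8×3 + 9×6 + 10×1 = 227
C: 8×2 + 8×2 + 13×5 + 5×2 + 8×2 + 8×6 + 9×1 + 10×5 = 230
D: 8×5 + 8×6 + 13×2 + 5×3 + 8×5 + 8×4 + 9×4 + 10×2 = 257
E: 8×6 + 8×1 + 13×3 + 5×4 + 8×1 + 8×5 + 9×5 + 10×6 = 268
F: 8×4 + 8×4 + 13×1 + 5×6 + 8×6 + 8×2 + 9×3 + 10×4 = 238

E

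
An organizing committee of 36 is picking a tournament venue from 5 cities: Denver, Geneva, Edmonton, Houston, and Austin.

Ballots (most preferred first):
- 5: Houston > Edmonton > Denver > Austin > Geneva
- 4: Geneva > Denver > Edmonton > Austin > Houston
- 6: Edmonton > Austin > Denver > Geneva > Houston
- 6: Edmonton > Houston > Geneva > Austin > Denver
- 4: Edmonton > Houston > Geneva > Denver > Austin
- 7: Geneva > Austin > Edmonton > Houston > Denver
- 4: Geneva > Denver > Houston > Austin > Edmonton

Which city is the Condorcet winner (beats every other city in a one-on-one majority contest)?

Edmonton vs Denver: 28–8
Edmonton vs Geneva: 21–15
Edmonton vs Houston: 27–9
Edmonton vs Austin: 25–11
Edmonton beats every other city.

Edmonton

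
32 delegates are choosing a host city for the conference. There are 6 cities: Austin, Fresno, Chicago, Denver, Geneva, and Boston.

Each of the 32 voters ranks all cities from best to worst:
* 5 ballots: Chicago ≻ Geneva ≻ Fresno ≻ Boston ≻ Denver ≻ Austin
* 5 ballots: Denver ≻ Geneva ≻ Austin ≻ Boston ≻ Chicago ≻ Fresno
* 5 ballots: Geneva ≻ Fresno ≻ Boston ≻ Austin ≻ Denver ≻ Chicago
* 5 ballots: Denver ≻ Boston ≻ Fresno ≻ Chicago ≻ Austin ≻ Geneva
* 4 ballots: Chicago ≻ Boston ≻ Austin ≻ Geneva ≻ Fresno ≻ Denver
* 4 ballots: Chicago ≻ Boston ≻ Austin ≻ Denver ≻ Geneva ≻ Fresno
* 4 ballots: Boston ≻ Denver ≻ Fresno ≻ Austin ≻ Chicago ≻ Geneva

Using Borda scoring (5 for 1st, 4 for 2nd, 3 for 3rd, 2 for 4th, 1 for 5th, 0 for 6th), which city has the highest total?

Austin: 5×0 + 5×3 + 5×2 + 5×1 + 4×3 + 4×3 + 4×2 = 62
Fresno: 5×3 + 5×0 + 5×4 + 5×3 + 4×1 + 4×0 + 4×3 = 66
Chicago: 5×5 + 5×1 + 5×0 + 5×2 + 4×5 + 4×5 + 4×1 = 84
Denver: 5×1 + 5×5 + 5×1 + 5×5 + 4×0 + 4×2 + 4×4 = 84
Geneva: 5×4 + 5×4 + 5×5 + 5×0 + 4×2 + 4×1 + 4×0 = 77
Boston: 5×2 + 5×2 + 5×3 + 5×4 + 4×4 + 4×4 + 4×5 = 107

Boston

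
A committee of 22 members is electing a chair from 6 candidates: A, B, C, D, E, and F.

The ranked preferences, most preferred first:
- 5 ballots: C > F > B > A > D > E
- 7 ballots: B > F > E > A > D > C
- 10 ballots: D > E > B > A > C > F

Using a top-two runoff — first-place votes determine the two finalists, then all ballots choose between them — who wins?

B

Round 1 first-place votes: A 0, B 7, C 5, D 10, E 0, F 0. D and B advance.
Runoff: D is ranked above B on 10 ballots, B above D on 12.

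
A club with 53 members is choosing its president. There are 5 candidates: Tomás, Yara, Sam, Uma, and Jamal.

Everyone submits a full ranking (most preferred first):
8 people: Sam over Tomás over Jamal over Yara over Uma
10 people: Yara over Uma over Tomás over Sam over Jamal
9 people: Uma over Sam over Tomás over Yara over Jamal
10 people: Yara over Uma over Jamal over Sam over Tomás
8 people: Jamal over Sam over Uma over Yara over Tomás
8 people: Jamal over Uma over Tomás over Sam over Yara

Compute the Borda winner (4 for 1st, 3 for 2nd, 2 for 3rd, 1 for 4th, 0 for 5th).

Uma

Tomás: 8×3 + 10×2 + 9×2 + 10×0 + 8×0 + 8×2 = 78
Yara: 8×1 + 10×4 + 9×1 + 10×4 + 8×1 + 8×0 = 105
Sam: 8×4 + 10×1 + 9×3 + 10×1 + 8×3 + 8×1 = 111
Uma: 8×0 + 10×3 + 9×4 + 10×3 + 8×2 + 8×3 = 136
Jamal: 8×2 + 10×0 + 9×0 + 10×2 + 8×4 + 8×4 = 100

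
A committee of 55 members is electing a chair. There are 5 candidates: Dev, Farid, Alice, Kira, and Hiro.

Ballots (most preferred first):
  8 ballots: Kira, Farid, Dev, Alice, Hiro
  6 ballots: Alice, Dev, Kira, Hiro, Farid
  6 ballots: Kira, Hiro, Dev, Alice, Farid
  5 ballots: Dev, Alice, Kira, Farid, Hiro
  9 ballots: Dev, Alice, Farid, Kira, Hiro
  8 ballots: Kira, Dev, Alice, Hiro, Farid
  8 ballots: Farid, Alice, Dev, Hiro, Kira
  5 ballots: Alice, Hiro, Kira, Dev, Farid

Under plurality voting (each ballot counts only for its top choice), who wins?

First-place votes: Dev 14, Farid 8, Alice 11, Kira 22, Hiro 0.

Kira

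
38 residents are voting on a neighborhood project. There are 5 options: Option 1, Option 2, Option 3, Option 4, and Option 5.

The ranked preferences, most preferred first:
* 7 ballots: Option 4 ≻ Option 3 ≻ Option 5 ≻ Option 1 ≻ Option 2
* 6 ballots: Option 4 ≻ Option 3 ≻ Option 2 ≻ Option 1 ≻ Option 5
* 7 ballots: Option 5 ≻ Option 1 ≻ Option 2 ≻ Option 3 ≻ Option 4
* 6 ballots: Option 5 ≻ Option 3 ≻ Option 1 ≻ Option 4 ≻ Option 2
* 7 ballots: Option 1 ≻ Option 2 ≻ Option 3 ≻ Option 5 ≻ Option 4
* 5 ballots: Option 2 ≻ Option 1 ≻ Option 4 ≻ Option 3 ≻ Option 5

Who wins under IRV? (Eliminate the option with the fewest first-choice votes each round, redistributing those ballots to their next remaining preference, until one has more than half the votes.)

Round 1: Option 1 7, Option 2 5, Option 3 0, Option 4 13, Option 5 13. Option 3 eliminated.
Round 2: Option 1 7, Option 2 5, Option 4 13, Option 5 13. Option 2 eliminated.
Round 3: Option 1 12, Option 4 13, Option 5 13. Option 1 eliminated.
Round 4: Option 4 18, Option 5 20. Option 5 has a majority (≥20).

Option 5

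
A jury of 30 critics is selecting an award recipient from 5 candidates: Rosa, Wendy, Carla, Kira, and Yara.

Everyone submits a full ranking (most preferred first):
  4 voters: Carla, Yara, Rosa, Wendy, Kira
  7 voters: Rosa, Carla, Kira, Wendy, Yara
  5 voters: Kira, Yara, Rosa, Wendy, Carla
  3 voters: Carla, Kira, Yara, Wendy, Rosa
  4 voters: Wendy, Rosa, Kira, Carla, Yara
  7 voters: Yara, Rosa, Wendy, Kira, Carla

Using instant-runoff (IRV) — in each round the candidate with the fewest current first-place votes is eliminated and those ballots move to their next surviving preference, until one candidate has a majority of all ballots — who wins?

Yara

Round 1: Rosa 7, Wendy 4, Carla 7, Kira 5, Yara 7. Wendy eliminated.
Round 2: Rosa 11, Carla 7, Kira 5, Yara 7. Kira eliminated.
Round 3: Rosa 11, Carla 7, Yara 12. Carla eliminated.
Round 4: Rosa 11, Yara 19. Yara has a majority (≥16).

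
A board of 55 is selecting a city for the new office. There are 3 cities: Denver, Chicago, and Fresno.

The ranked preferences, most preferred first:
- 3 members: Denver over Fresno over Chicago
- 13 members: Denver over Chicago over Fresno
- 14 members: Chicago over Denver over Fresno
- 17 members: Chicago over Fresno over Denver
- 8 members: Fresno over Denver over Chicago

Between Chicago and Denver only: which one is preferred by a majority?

Chicago is ranked above Denver on 31 ballots; Denver above Chicago on 24.

Chicago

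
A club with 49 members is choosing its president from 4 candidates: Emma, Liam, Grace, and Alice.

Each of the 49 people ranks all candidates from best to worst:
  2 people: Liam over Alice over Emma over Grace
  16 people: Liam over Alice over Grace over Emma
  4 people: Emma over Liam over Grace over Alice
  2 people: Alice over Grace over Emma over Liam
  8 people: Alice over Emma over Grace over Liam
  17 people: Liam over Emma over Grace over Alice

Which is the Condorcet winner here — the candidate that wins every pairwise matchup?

Liam vs Emma: 35–14
Liam vs Grace: 39–10
Liam vs Alice: 39–10
Liam beats every other candidate.

Liam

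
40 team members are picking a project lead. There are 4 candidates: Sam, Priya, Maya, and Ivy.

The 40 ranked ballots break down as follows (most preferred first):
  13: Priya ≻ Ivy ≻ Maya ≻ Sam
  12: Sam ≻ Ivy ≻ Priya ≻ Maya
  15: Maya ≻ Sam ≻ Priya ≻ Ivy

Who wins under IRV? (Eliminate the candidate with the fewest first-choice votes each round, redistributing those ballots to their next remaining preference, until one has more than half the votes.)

Round 1: Sam 12, Priya 13, Maya 15, Ivy 0. Ivy eliminated.
Round 2: Sam 12, Priya 13, Maya 15. Sam eliminated.
Round 3: Priya 25, Maya 15. Priya has a majority (≥21).

Priya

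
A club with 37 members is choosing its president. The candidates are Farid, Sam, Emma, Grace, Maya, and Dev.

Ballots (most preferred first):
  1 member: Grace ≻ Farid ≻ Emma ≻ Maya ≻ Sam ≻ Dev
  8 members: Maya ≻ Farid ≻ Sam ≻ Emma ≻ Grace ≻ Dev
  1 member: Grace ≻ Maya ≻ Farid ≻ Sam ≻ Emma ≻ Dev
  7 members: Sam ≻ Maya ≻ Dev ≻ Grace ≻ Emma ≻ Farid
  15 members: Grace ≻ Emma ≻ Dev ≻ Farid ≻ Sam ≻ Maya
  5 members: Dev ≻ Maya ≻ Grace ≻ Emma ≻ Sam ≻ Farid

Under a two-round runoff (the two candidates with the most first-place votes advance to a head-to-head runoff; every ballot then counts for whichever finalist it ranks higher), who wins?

Maya

Round 1 first-place votes: Farid 0, Sam 7, Emma 0, Grace 17, Maya 8, Dev 5. Grace and Maya advance.
Runoff: Grace is ranked above Maya on 17 ballots, Maya above Grace on 20.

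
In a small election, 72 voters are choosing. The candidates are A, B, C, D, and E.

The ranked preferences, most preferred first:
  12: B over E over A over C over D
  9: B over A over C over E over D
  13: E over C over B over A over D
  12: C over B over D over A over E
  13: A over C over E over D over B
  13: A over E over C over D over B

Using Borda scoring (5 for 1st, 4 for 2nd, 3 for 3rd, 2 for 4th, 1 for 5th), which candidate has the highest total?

A: 12×3 + 9×4 + 13×2 + 12×2 + 13×5 + 13×5 = 252
B: 12×5 + 9×5 + 13×3 + 12×4 + 13×1 + 13×1 = 218
C: 12×2 + 9×3 + 13×4 + 12×5 + 13×4 + 13×3 = 254
D: 12×1 + 9×1 + 13×1 + 12×3 + 13×2 + 13×2 = 122
E: 12×4 + 9×2 + 13×5 + 12×1 + 13×3 + 13×4 = 234

C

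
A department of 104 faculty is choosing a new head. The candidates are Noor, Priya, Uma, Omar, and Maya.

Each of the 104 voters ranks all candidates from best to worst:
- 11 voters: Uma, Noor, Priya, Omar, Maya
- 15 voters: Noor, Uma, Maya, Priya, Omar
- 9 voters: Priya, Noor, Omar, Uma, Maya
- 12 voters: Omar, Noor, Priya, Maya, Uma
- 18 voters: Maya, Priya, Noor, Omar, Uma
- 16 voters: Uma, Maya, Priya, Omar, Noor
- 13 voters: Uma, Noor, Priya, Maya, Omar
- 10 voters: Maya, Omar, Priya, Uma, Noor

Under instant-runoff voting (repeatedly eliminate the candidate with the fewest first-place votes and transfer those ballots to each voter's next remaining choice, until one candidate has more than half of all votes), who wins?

Round 1: Noor 15, Priya 9, Uma 40, Omar 12, Maya 28. Priya eliminated.
Round 2: Noor 24, Uma 40, Omar 12, Maya 28. Omar eliminated.
Round 3: Noor 36, Uma 40, Maya 28. Maya eliminated.
Round 4: Noor 54, Uma 50. Noor has a majority (≥53).

Noor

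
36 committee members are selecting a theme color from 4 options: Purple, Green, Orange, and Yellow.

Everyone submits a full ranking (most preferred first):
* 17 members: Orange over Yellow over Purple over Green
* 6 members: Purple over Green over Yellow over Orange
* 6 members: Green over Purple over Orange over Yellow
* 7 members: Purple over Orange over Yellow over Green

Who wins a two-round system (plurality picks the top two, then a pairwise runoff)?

Round 1 first-place votes: Purple 13, Green 6, Orange 17, Yellow 0. Orange and Purple advance.
Runoff: Orange is ranked above Purple on 17 ballots, Purple above Orange on 19.

Purple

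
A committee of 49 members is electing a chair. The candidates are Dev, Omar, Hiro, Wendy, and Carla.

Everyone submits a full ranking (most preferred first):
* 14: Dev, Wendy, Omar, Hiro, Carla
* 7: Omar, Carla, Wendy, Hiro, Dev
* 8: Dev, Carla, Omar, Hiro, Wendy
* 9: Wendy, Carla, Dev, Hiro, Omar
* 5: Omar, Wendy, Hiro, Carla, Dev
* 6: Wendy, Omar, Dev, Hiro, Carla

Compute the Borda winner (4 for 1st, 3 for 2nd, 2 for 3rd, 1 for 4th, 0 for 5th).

Wendy

Dev: 14×4 + 7×0 + 8×4 + 9×2 + 5×0 + 6×2 = 118
Omar: 14×2 + 7×4 + 8×2 + 9×0 + 5×4 + 6×3 = 110
Hiro: 14×1 + 7×1 + 8×1 + 9×1 + 5×2 + 6×1 = 54
Wendy: 14×3 + 7×2 + 8×0 + 9×4 + 5×3 + 6×4 = 131
Carla: 14×0 + 7×3 + 8×3 + 9×3 + 5×1 + 6×0 = 77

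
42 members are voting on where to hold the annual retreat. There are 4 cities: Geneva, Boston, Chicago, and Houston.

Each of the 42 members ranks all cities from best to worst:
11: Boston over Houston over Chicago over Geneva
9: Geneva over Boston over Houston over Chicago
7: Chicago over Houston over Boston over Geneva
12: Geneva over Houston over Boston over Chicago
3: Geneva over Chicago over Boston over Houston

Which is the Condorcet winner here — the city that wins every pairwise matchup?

Geneva

Geneva vs Boston: 24–18
Geneva vs Chicago: 24–18
Geneva vs Houston: 24–18
Geneva beats every other city.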